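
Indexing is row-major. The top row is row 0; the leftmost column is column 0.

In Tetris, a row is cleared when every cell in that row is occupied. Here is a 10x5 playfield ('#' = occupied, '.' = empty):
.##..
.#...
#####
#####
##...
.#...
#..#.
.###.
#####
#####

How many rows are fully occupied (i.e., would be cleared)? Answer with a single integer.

Check each row:
  row 0: 3 empty cells -> not full
  row 1: 4 empty cells -> not full
  row 2: 0 empty cells -> FULL (clear)
  row 3: 0 empty cells -> FULL (clear)
  row 4: 3 empty cells -> not full
  row 5: 4 empty cells -> not full
  row 6: 3 empty cells -> not full
  row 7: 2 empty cells -> not full
  row 8: 0 empty cells -> FULL (clear)
  row 9: 0 empty cells -> FULL (clear)
Total rows cleared: 4

Answer: 4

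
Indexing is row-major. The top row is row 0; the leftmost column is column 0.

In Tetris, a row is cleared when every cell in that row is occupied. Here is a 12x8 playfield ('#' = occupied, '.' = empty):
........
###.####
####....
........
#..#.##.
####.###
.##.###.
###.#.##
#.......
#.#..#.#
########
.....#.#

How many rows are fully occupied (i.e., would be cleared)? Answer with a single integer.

Answer: 1

Derivation:
Check each row:
  row 0: 8 empty cells -> not full
  row 1: 1 empty cell -> not full
  row 2: 4 empty cells -> not full
  row 3: 8 empty cells -> not full
  row 4: 4 empty cells -> not full
  row 5: 1 empty cell -> not full
  row 6: 3 empty cells -> not full
  row 7: 2 empty cells -> not full
  row 8: 7 empty cells -> not full
  row 9: 4 empty cells -> not full
  row 10: 0 empty cells -> FULL (clear)
  row 11: 6 empty cells -> not full
Total rows cleared: 1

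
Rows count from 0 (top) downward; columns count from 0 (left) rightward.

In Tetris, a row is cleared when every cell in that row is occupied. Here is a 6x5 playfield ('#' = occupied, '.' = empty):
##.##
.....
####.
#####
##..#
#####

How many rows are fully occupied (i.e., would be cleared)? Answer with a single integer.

Check each row:
  row 0: 1 empty cell -> not full
  row 1: 5 empty cells -> not full
  row 2: 1 empty cell -> not full
  row 3: 0 empty cells -> FULL (clear)
  row 4: 2 empty cells -> not full
  row 5: 0 empty cells -> FULL (clear)
Total rows cleared: 2

Answer: 2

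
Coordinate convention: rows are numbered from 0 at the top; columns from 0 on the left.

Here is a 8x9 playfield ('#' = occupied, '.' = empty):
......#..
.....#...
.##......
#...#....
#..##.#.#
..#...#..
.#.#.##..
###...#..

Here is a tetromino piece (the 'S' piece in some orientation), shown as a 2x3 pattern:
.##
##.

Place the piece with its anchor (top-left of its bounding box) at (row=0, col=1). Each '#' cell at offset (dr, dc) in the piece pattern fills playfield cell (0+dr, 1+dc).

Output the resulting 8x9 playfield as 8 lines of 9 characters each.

Answer: ..##..#..
.##..#...
.##......
#...#....
#..##.#.#
..#...#..
.#.#.##..
###...#..

Derivation:
Fill (0+0,1+1) = (0,2)
Fill (0+0,1+2) = (0,3)
Fill (0+1,1+0) = (1,1)
Fill (0+1,1+1) = (1,2)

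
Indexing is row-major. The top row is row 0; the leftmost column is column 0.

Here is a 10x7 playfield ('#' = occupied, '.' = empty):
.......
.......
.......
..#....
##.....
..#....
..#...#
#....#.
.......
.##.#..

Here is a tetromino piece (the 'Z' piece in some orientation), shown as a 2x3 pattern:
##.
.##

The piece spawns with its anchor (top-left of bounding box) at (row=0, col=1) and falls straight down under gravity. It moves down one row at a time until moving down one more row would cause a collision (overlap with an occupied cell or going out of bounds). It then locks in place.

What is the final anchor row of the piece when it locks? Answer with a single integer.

Spawn at (row=0, col=1). Try each row:
  row 0: fits
  row 1: fits
  row 2: blocked -> lock at row 1

Answer: 1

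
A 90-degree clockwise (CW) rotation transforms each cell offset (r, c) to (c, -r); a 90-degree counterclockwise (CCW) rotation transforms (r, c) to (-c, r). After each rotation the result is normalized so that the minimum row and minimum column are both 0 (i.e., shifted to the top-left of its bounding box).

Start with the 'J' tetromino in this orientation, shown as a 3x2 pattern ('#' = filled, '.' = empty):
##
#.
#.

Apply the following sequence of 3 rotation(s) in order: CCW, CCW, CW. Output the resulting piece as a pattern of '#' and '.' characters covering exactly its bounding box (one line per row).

Answer: #..
###

Derivation:
Start:
##
#.
#.
After rotation 1 (CCW):
#..
###
After rotation 2 (CCW):
.#
.#
##
After rotation 3 (CW):
#..
###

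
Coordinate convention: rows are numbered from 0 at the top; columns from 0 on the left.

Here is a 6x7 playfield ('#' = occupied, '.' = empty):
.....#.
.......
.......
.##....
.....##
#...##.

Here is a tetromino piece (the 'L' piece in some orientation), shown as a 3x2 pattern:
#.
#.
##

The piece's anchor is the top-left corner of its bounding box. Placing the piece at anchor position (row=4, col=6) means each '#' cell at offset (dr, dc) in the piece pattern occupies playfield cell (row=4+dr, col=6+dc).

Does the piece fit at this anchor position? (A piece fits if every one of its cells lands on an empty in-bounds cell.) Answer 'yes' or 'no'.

Check each piece cell at anchor (4, 6):
  offset (0,0) -> (4,6): occupied ('#') -> FAIL
  offset (1,0) -> (5,6): empty -> OK
  offset (2,0) -> (6,6): out of bounds -> FAIL
  offset (2,1) -> (6,7): out of bounds -> FAIL
All cells valid: no

Answer: no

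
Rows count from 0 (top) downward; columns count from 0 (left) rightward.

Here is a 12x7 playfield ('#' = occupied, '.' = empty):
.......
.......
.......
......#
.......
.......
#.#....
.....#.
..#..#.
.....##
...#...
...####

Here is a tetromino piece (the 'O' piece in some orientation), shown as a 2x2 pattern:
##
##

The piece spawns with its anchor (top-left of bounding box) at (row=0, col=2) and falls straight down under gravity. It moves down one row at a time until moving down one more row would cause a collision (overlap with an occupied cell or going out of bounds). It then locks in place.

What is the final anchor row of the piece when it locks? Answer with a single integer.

Answer: 4

Derivation:
Spawn at (row=0, col=2). Try each row:
  row 0: fits
  row 1: fits
  row 2: fits
  row 3: fits
  row 4: fits
  row 5: blocked -> lock at row 4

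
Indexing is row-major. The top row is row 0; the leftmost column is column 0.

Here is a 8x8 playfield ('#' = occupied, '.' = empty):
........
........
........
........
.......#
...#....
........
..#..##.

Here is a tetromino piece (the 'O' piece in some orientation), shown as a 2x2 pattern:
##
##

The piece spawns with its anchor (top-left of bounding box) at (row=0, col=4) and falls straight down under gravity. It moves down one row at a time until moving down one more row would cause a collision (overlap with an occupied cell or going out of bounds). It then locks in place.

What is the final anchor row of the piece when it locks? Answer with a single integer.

Answer: 5

Derivation:
Spawn at (row=0, col=4). Try each row:
  row 0: fits
  row 1: fits
  row 2: fits
  row 3: fits
  row 4: fits
  row 5: fits
  row 6: blocked -> lock at row 5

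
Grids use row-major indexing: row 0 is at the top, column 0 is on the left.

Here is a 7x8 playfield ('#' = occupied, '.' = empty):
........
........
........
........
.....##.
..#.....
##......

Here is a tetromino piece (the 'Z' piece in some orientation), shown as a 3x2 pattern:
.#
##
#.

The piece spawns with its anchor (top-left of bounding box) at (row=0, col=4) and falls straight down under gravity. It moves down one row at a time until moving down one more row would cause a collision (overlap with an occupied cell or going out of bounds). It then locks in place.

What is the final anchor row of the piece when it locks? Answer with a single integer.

Spawn at (row=0, col=4). Try each row:
  row 0: fits
  row 1: fits
  row 2: fits
  row 3: blocked -> lock at row 2

Answer: 2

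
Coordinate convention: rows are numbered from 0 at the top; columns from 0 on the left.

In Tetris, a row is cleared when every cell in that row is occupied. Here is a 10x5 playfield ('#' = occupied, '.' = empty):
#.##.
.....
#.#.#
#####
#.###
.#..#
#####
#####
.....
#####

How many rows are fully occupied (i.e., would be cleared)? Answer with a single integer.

Check each row:
  row 0: 2 empty cells -> not full
  row 1: 5 empty cells -> not full
  row 2: 2 empty cells -> not full
  row 3: 0 empty cells -> FULL (clear)
  row 4: 1 empty cell -> not full
  row 5: 3 empty cells -> not full
  row 6: 0 empty cells -> FULL (clear)
  row 7: 0 empty cells -> FULL (clear)
  row 8: 5 empty cells -> not full
  row 9: 0 empty cells -> FULL (clear)
Total rows cleared: 4

Answer: 4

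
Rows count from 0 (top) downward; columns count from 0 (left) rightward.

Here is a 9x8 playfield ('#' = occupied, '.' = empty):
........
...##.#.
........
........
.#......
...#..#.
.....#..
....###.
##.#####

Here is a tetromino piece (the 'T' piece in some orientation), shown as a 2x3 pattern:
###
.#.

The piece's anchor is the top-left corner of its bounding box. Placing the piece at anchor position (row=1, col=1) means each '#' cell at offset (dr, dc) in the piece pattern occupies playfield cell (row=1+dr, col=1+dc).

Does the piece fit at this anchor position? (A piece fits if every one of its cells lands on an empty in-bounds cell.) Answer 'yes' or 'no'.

Answer: no

Derivation:
Check each piece cell at anchor (1, 1):
  offset (0,0) -> (1,1): empty -> OK
  offset (0,1) -> (1,2): empty -> OK
  offset (0,2) -> (1,3): occupied ('#') -> FAIL
  offset (1,1) -> (2,2): empty -> OK
All cells valid: no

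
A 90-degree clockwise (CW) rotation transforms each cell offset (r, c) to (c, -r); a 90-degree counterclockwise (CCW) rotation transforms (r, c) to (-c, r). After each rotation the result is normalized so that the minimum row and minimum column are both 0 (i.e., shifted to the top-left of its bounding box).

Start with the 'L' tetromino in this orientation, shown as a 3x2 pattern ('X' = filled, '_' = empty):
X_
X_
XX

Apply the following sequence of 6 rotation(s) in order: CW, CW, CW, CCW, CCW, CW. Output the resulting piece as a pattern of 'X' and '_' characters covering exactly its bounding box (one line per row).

Answer: XX
_X
_X

Derivation:
Start:
X_
X_
XX
After rotation 1 (CW):
XXX
X__
After rotation 2 (CW):
XX
_X
_X
After rotation 3 (CW):
__X
XXX
After rotation 4 (CCW):
XX
_X
_X
After rotation 5 (CCW):
XXX
X__
After rotation 6 (CW):
XX
_X
_X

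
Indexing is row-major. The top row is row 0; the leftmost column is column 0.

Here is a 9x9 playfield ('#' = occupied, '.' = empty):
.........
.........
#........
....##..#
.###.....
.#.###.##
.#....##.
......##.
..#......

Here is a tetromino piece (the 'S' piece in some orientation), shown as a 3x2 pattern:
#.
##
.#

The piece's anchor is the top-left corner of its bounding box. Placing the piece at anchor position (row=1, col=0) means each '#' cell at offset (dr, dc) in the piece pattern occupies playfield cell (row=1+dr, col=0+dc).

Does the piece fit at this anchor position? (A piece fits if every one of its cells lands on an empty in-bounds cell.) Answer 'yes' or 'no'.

Answer: no

Derivation:
Check each piece cell at anchor (1, 0):
  offset (0,0) -> (1,0): empty -> OK
  offset (1,0) -> (2,0): occupied ('#') -> FAIL
  offset (1,1) -> (2,1): empty -> OK
  offset (2,1) -> (3,1): empty -> OK
All cells valid: no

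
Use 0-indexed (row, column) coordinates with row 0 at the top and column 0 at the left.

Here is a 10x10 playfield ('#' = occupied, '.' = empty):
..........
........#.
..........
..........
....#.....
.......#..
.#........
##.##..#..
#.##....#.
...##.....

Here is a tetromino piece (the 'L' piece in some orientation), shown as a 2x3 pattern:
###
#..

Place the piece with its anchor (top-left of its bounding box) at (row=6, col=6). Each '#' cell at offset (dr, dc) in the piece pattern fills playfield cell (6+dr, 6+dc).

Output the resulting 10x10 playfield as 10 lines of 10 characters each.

Fill (6+0,6+0) = (6,6)
Fill (6+0,6+1) = (6,7)
Fill (6+0,6+2) = (6,8)
Fill (6+1,6+0) = (7,6)

Answer: ..........
........#.
..........
..........
....#.....
.......#..
.#....###.
##.##.##..
#.##....#.
...##.....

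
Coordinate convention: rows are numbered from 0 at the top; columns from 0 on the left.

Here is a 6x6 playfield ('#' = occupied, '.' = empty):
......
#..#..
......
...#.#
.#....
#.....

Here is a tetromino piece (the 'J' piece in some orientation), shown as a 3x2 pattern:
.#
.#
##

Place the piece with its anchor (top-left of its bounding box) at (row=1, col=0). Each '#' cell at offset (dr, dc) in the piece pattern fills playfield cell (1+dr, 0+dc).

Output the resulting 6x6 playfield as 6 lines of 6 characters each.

Fill (1+0,0+1) = (1,1)
Fill (1+1,0+1) = (2,1)
Fill (1+2,0+0) = (3,0)
Fill (1+2,0+1) = (3,1)

Answer: ......
##.#..
.#....
##.#.#
.#....
#.....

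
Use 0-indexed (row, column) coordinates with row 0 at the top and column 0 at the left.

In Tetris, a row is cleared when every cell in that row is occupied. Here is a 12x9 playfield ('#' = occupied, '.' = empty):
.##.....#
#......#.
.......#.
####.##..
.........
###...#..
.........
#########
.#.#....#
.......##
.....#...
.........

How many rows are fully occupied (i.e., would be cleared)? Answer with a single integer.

Check each row:
  row 0: 6 empty cells -> not full
  row 1: 7 empty cells -> not full
  row 2: 8 empty cells -> not full
  row 3: 3 empty cells -> not full
  row 4: 9 empty cells -> not full
  row 5: 5 empty cells -> not full
  row 6: 9 empty cells -> not full
  row 7: 0 empty cells -> FULL (clear)
  row 8: 6 empty cells -> not full
  row 9: 7 empty cells -> not full
  row 10: 8 empty cells -> not full
  row 11: 9 empty cells -> not full
Total rows cleared: 1

Answer: 1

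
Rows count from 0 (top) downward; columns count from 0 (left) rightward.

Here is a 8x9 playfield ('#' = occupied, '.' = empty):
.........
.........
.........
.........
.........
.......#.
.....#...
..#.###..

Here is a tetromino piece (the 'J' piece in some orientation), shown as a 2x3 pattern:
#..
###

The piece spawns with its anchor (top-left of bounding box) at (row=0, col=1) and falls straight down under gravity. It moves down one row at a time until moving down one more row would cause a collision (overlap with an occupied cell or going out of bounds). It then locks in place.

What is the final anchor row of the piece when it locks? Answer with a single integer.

Answer: 5

Derivation:
Spawn at (row=0, col=1). Try each row:
  row 0: fits
  row 1: fits
  row 2: fits
  row 3: fits
  row 4: fits
  row 5: fits
  row 6: blocked -> lock at row 5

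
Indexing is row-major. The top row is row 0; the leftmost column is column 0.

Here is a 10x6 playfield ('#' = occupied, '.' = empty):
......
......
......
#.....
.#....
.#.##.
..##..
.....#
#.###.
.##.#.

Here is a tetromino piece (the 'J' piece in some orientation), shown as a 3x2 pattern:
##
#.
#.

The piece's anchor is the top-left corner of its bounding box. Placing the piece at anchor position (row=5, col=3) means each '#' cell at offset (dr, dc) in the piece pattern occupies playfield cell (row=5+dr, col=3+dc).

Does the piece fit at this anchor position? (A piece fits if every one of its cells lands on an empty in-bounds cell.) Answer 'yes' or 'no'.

Check each piece cell at anchor (5, 3):
  offset (0,0) -> (5,3): occupied ('#') -> FAIL
  offset (0,1) -> (5,4): occupied ('#') -> FAIL
  offset (1,0) -> (6,3): occupied ('#') -> FAIL
  offset (2,0) -> (7,3): empty -> OK
All cells valid: no

Answer: no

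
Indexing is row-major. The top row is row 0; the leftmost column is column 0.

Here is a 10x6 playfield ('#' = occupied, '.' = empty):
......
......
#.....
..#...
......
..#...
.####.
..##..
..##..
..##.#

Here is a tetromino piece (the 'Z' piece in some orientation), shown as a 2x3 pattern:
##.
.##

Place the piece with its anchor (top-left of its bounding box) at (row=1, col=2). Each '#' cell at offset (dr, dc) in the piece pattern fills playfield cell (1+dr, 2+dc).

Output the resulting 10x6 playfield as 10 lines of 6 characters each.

Fill (1+0,2+0) = (1,2)
Fill (1+0,2+1) = (1,3)
Fill (1+1,2+1) = (2,3)
Fill (1+1,2+2) = (2,4)

Answer: ......
..##..
#..##.
..#...
......
..#...
.####.
..##..
..##..
..##.#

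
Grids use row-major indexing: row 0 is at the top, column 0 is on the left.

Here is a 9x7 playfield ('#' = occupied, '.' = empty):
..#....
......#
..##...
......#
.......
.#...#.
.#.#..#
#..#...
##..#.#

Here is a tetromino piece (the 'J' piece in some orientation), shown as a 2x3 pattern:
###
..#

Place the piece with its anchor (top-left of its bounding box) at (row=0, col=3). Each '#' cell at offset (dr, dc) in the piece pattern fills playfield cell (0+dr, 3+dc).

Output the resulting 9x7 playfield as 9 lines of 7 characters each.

Answer: ..####.
.....##
..##...
......#
.......
.#...#.
.#.#..#
#..#...
##..#.#

Derivation:
Fill (0+0,3+0) = (0,3)
Fill (0+0,3+1) = (0,4)
Fill (0+0,3+2) = (0,5)
Fill (0+1,3+2) = (1,5)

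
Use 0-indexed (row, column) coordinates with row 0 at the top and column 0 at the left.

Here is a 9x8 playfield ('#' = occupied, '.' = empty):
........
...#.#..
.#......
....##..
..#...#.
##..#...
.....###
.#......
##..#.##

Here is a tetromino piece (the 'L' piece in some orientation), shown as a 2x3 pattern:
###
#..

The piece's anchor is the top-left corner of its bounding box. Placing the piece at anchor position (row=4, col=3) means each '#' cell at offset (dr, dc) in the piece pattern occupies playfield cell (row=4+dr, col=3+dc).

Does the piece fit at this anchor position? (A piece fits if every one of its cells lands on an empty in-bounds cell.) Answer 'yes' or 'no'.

Check each piece cell at anchor (4, 3):
  offset (0,0) -> (4,3): empty -> OK
  offset (0,1) -> (4,4): empty -> OK
  offset (0,2) -> (4,5): empty -> OK
  offset (1,0) -> (5,3): empty -> OK
All cells valid: yes

Answer: yes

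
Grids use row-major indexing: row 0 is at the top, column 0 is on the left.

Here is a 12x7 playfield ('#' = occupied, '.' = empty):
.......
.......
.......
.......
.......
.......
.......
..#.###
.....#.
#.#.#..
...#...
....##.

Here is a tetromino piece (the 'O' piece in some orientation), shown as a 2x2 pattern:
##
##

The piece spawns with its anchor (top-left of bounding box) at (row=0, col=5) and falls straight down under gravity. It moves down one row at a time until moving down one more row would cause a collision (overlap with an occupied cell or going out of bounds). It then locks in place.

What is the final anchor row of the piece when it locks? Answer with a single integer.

Answer: 5

Derivation:
Spawn at (row=0, col=5). Try each row:
  row 0: fits
  row 1: fits
  row 2: fits
  row 3: fits
  row 4: fits
  row 5: fits
  row 6: blocked -> lock at row 5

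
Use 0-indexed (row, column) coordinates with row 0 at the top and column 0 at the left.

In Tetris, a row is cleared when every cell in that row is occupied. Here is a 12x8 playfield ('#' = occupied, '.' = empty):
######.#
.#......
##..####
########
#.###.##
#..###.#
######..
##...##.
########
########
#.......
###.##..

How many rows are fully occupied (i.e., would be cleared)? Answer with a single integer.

Answer: 3

Derivation:
Check each row:
  row 0: 1 empty cell -> not full
  row 1: 7 empty cells -> not full
  row 2: 2 empty cells -> not full
  row 3: 0 empty cells -> FULL (clear)
  row 4: 2 empty cells -> not full
  row 5: 3 empty cells -> not full
  row 6: 2 empty cells -> not full
  row 7: 4 empty cells -> not full
  row 8: 0 empty cells -> FULL (clear)
  row 9: 0 empty cells -> FULL (clear)
  row 10: 7 empty cells -> not full
  row 11: 3 empty cells -> not full
Total rows cleared: 3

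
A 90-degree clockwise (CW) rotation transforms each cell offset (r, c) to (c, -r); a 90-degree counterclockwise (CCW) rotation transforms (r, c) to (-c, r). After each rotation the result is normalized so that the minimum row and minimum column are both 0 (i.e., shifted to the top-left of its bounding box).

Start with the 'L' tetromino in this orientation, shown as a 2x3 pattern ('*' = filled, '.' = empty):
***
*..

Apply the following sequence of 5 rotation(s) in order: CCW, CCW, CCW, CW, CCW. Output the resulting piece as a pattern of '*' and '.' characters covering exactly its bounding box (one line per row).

Start:
***
*..
After rotation 1 (CCW):
*.
*.
**
After rotation 2 (CCW):
..*
***
After rotation 3 (CCW):
**
.*
.*
After rotation 4 (CW):
..*
***
After rotation 5 (CCW):
**
.*
.*

Answer: **
.*
.*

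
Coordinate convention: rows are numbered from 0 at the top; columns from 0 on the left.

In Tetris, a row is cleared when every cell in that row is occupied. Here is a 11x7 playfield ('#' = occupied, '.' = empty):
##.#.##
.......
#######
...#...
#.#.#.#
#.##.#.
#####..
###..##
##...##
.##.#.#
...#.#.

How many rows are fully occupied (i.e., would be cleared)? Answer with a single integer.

Check each row:
  row 0: 2 empty cells -> not full
  row 1: 7 empty cells -> not full
  row 2: 0 empty cells -> FULL (clear)
  row 3: 6 empty cells -> not full
  row 4: 3 empty cells -> not full
  row 5: 3 empty cells -> not full
  row 6: 2 empty cells -> not full
  row 7: 2 empty cells -> not full
  row 8: 3 empty cells -> not full
  row 9: 3 empty cells -> not full
  row 10: 5 empty cells -> not full
Total rows cleared: 1

Answer: 1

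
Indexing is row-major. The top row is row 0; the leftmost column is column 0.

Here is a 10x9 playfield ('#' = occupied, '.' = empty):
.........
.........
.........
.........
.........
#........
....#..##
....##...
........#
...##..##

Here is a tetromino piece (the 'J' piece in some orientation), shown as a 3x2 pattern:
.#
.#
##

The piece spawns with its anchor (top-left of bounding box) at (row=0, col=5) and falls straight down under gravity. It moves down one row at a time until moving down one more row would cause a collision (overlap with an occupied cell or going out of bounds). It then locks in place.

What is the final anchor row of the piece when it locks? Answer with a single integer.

Answer: 4

Derivation:
Spawn at (row=0, col=5). Try each row:
  row 0: fits
  row 1: fits
  row 2: fits
  row 3: fits
  row 4: fits
  row 5: blocked -> lock at row 4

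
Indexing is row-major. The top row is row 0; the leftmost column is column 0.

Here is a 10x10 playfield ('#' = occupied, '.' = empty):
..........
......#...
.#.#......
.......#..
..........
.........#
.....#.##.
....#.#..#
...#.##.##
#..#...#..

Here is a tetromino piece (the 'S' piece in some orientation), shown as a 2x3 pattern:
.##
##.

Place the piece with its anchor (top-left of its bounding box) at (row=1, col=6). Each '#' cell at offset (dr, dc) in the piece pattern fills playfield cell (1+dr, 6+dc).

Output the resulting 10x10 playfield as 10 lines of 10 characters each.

Answer: ..........
......###.
.#.#..##..
.......#..
..........
.........#
.....#.##.
....#.#..#
...#.##.##
#..#...#..

Derivation:
Fill (1+0,6+1) = (1,7)
Fill (1+0,6+2) = (1,8)
Fill (1+1,6+0) = (2,6)
Fill (1+1,6+1) = (2,7)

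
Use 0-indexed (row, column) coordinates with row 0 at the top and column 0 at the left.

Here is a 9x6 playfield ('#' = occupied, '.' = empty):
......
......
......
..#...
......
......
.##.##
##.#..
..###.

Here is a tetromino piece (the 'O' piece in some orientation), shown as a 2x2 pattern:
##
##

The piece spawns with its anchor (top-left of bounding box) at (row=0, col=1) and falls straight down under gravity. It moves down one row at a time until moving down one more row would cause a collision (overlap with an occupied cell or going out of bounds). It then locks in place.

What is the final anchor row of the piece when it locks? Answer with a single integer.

Spawn at (row=0, col=1). Try each row:
  row 0: fits
  row 1: fits
  row 2: blocked -> lock at row 1

Answer: 1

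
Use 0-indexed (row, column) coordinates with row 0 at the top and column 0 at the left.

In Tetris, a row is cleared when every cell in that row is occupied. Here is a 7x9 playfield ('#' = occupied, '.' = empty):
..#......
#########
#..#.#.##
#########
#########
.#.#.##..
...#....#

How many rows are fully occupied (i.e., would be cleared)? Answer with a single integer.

Answer: 3

Derivation:
Check each row:
  row 0: 8 empty cells -> not full
  row 1: 0 empty cells -> FULL (clear)
  row 2: 4 empty cells -> not full
  row 3: 0 empty cells -> FULL (clear)
  row 4: 0 empty cells -> FULL (clear)
  row 5: 5 empty cells -> not full
  row 6: 7 empty cells -> not full
Total rows cleared: 3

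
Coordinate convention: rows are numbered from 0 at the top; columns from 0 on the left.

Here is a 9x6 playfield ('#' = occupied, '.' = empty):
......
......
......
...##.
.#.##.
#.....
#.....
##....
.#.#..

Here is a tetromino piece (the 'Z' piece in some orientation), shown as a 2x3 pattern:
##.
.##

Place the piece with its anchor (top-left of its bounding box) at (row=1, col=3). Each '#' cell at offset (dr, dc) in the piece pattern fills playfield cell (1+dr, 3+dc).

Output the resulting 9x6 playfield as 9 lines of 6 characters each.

Fill (1+0,3+0) = (1,3)
Fill (1+0,3+1) = (1,4)
Fill (1+1,3+1) = (2,4)
Fill (1+1,3+2) = (2,5)

Answer: ......
...##.
....##
...##.
.#.##.
#.....
#.....
##....
.#.#..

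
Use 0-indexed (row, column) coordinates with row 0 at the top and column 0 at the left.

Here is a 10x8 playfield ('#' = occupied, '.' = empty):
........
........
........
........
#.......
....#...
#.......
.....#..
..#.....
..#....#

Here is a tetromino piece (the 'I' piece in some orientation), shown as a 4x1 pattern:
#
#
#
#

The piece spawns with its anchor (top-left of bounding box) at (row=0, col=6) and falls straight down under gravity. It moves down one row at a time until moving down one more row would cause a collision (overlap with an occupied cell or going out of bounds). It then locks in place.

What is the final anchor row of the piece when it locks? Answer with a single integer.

Spawn at (row=0, col=6). Try each row:
  row 0: fits
  row 1: fits
  row 2: fits
  row 3: fits
  row 4: fits
  row 5: fits
  row 6: fits
  row 7: blocked -> lock at row 6

Answer: 6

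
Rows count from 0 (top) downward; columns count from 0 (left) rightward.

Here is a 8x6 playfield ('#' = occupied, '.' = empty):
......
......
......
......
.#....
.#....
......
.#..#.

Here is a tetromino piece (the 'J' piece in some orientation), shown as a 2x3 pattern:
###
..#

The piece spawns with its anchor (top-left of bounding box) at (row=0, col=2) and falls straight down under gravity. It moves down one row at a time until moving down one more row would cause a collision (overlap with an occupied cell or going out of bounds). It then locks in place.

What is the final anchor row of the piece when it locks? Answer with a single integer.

Spawn at (row=0, col=2). Try each row:
  row 0: fits
  row 1: fits
  row 2: fits
  row 3: fits
  row 4: fits
  row 5: fits
  row 6: blocked -> lock at row 5

Answer: 5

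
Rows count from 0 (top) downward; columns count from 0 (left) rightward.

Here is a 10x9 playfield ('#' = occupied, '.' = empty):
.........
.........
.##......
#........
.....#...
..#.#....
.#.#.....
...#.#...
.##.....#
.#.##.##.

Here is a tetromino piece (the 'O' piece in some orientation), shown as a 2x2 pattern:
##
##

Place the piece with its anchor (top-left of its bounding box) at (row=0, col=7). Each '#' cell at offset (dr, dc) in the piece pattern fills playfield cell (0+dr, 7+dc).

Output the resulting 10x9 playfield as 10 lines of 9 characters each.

Fill (0+0,7+0) = (0,7)
Fill (0+0,7+1) = (0,8)
Fill (0+1,7+0) = (1,7)
Fill (0+1,7+1) = (1,8)

Answer: .......##
.......##
.##......
#........
.....#...
..#.#....
.#.#.....
...#.#...
.##.....#
.#.##.##.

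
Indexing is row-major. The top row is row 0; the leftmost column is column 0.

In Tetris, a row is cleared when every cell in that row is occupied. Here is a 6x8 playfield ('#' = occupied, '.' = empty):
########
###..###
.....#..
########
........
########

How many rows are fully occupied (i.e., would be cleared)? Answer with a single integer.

Answer: 3

Derivation:
Check each row:
  row 0: 0 empty cells -> FULL (clear)
  row 1: 2 empty cells -> not full
  row 2: 7 empty cells -> not full
  row 3: 0 empty cells -> FULL (clear)
  row 4: 8 empty cells -> not full
  row 5: 0 empty cells -> FULL (clear)
Total rows cleared: 3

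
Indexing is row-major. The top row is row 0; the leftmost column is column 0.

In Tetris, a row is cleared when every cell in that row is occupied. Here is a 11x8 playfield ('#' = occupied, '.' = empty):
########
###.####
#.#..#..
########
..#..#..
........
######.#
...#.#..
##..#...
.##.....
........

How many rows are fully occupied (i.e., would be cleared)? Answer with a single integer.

Answer: 2

Derivation:
Check each row:
  row 0: 0 empty cells -> FULL (clear)
  row 1: 1 empty cell -> not full
  row 2: 5 empty cells -> not full
  row 3: 0 empty cells -> FULL (clear)
  row 4: 6 empty cells -> not full
  row 5: 8 empty cells -> not full
  row 6: 1 empty cell -> not full
  row 7: 6 empty cells -> not full
  row 8: 5 empty cells -> not full
  row 9: 6 empty cells -> not full
  row 10: 8 empty cells -> not full
Total rows cleared: 2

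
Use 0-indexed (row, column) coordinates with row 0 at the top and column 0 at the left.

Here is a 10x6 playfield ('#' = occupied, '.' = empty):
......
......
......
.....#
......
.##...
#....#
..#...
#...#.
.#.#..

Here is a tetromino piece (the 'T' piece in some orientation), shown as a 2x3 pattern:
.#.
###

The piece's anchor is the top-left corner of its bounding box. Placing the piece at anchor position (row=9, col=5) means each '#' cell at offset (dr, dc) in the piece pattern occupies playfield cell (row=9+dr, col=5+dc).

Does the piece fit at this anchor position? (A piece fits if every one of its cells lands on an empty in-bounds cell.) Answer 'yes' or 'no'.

Answer: no

Derivation:
Check each piece cell at anchor (9, 5):
  offset (0,1) -> (9,6): out of bounds -> FAIL
  offset (1,0) -> (10,5): out of bounds -> FAIL
  offset (1,1) -> (10,6): out of bounds -> FAIL
  offset (1,2) -> (10,7): out of bounds -> FAIL
All cells valid: no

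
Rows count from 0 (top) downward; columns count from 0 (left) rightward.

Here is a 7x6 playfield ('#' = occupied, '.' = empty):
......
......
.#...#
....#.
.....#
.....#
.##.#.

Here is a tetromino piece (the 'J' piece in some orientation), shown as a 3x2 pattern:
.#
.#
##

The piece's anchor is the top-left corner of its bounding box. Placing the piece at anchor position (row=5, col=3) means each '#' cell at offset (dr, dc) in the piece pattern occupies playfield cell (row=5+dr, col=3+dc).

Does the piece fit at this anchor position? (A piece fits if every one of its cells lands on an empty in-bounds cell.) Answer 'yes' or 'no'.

Answer: no

Derivation:
Check each piece cell at anchor (5, 3):
  offset (0,1) -> (5,4): empty -> OK
  offset (1,1) -> (6,4): occupied ('#') -> FAIL
  offset (2,0) -> (7,3): out of bounds -> FAIL
  offset (2,1) -> (7,4): out of bounds -> FAIL
All cells valid: no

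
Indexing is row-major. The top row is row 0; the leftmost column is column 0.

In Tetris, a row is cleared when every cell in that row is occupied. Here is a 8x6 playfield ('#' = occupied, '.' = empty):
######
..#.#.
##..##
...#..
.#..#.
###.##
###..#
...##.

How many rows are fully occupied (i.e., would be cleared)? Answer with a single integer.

Check each row:
  row 0: 0 empty cells -> FULL (clear)
  row 1: 4 empty cells -> not full
  row 2: 2 empty cells -> not full
  row 3: 5 empty cells -> not full
  row 4: 4 empty cells -> not full
  row 5: 1 empty cell -> not full
  row 6: 2 empty cells -> not full
  row 7: 4 empty cells -> not full
Total rows cleared: 1

Answer: 1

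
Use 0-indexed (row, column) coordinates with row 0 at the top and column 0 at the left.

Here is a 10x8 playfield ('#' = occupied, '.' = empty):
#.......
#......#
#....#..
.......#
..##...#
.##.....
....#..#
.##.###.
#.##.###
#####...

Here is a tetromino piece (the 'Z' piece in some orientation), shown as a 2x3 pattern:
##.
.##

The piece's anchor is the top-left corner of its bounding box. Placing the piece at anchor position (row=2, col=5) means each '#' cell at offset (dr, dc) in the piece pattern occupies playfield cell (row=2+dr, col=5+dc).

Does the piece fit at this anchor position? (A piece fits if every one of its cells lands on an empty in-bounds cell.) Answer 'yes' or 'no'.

Check each piece cell at anchor (2, 5):
  offset (0,0) -> (2,5): occupied ('#') -> FAIL
  offset (0,1) -> (2,6): empty -> OK
  offset (1,1) -> (3,6): empty -> OK
  offset (1,2) -> (3,7): occupied ('#') -> FAIL
All cells valid: no

Answer: no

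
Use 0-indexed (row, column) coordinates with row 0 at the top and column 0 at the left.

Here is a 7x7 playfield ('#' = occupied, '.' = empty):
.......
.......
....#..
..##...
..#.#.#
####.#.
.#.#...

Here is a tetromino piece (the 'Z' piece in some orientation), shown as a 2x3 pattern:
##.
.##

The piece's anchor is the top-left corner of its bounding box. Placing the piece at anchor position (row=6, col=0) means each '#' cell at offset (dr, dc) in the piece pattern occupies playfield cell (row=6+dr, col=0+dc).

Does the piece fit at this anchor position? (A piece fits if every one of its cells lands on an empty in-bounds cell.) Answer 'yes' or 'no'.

Check each piece cell at anchor (6, 0):
  offset (0,0) -> (6,0): empty -> OK
  offset (0,1) -> (6,1): occupied ('#') -> FAIL
  offset (1,1) -> (7,1): out of bounds -> FAIL
  offset (1,2) -> (7,2): out of bounds -> FAIL
All cells valid: no

Answer: no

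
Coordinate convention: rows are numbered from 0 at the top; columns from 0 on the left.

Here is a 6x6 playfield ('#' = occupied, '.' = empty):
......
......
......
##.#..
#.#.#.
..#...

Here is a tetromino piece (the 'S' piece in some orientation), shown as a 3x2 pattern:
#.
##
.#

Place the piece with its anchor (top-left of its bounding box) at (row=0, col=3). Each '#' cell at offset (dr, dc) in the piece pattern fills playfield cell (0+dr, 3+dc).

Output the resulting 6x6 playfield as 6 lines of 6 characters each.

Answer: ...#..
...##.
....#.
##.#..
#.#.#.
..#...

Derivation:
Fill (0+0,3+0) = (0,3)
Fill (0+1,3+0) = (1,3)
Fill (0+1,3+1) = (1,4)
Fill (0+2,3+1) = (2,4)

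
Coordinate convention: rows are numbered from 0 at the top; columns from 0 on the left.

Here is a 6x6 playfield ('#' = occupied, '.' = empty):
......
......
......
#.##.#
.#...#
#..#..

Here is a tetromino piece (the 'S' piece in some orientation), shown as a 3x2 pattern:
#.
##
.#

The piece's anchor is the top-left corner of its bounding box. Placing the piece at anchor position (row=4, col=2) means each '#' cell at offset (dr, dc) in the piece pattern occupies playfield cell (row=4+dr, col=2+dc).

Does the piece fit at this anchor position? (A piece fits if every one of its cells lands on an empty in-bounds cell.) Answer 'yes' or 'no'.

Answer: no

Derivation:
Check each piece cell at anchor (4, 2):
  offset (0,0) -> (4,2): empty -> OK
  offset (1,0) -> (5,2): empty -> OK
  offset (1,1) -> (5,3): occupied ('#') -> FAIL
  offset (2,1) -> (6,3): out of bounds -> FAIL
All cells valid: no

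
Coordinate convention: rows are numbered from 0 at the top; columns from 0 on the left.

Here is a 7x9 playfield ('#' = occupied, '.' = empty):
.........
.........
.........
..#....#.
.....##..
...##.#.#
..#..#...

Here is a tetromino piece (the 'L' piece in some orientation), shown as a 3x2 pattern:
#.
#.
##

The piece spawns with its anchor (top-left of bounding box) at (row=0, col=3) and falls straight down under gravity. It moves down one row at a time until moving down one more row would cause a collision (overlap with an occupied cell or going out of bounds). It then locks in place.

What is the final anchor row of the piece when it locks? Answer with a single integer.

Answer: 2

Derivation:
Spawn at (row=0, col=3). Try each row:
  row 0: fits
  row 1: fits
  row 2: fits
  row 3: blocked -> lock at row 2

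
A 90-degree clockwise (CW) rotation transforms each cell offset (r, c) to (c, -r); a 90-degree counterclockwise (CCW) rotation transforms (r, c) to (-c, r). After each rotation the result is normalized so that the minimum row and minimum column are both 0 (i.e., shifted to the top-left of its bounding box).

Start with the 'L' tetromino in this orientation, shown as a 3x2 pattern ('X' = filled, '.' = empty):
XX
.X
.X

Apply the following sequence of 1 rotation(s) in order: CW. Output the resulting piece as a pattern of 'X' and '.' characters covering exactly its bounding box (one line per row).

Start:
XX
.X
.X
After rotation 1 (CW):
..X
XXX

Answer: ..X
XXX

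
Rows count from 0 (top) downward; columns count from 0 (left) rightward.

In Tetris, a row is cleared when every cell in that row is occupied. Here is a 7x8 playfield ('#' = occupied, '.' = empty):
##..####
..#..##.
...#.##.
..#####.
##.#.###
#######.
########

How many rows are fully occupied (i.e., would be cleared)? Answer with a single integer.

Check each row:
  row 0: 2 empty cells -> not full
  row 1: 5 empty cells -> not full
  row 2: 5 empty cells -> not full
  row 3: 3 empty cells -> not full
  row 4: 2 empty cells -> not full
  row 5: 1 empty cell -> not full
  row 6: 0 empty cells -> FULL (clear)
Total rows cleared: 1

Answer: 1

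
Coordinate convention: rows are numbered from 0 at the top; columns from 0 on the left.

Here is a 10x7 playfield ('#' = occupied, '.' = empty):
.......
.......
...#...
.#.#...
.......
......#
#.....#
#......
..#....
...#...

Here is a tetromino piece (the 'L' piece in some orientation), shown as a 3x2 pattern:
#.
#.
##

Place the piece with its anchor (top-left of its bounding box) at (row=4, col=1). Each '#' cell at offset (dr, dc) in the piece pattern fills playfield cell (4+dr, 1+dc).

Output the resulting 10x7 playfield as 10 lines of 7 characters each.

Answer: .......
.......
...#...
.#.#...
.#.....
.#....#
###...#
#......
..#....
...#...

Derivation:
Fill (4+0,1+0) = (4,1)
Fill (4+1,1+0) = (5,1)
Fill (4+2,1+0) = (6,1)
Fill (4+2,1+1) = (6,2)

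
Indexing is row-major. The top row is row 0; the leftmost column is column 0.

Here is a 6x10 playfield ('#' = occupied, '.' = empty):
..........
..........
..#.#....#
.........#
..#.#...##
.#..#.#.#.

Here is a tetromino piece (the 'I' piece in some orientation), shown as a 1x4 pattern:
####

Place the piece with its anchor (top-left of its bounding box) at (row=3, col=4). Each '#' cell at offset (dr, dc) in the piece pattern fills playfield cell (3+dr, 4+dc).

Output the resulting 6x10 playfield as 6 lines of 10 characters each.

Answer: ..........
..........
..#.#....#
....####.#
..#.#...##
.#..#.#.#.

Derivation:
Fill (3+0,4+0) = (3,4)
Fill (3+0,4+1) = (3,5)
Fill (3+0,4+2) = (3,6)
Fill (3+0,4+3) = (3,7)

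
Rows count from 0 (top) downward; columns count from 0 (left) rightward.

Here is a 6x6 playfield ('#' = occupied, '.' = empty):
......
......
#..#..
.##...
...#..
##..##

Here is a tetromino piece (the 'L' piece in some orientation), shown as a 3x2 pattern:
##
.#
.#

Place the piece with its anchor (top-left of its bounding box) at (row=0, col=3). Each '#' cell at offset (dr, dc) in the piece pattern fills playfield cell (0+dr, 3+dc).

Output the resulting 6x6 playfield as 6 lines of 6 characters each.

Answer: ...##.
....#.
#..##.
.##...
...#..
##..##

Derivation:
Fill (0+0,3+0) = (0,3)
Fill (0+0,3+1) = (0,4)
Fill (0+1,3+1) = (1,4)
Fill (0+2,3+1) = (2,4)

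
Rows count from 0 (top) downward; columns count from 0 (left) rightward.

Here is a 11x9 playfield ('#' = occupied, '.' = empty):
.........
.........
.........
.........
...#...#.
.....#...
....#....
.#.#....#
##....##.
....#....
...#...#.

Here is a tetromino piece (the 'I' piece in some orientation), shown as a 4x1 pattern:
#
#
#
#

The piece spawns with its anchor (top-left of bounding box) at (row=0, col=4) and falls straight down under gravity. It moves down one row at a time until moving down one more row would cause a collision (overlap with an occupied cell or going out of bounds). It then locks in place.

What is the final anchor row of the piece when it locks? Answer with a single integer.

Answer: 2

Derivation:
Spawn at (row=0, col=4). Try each row:
  row 0: fits
  row 1: fits
  row 2: fits
  row 3: blocked -> lock at row 2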